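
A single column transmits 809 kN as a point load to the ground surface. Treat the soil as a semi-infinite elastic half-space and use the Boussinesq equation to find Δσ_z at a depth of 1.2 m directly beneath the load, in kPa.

Boussinesq vertical stress below a point load on an elastic half-space:
Δσ_z = 3P/(2πz²) · [1 + (r/z)²]^(−5/2)
r/z = 0/1.2 = 0; [1+(r/z)²]^(−5/2) = 1.
Δσ_z = 3×809/(2π×1.2²) × 1 = 268.24 × 1 = 268.2 kPa

Δσ_z ≈ 268 kPa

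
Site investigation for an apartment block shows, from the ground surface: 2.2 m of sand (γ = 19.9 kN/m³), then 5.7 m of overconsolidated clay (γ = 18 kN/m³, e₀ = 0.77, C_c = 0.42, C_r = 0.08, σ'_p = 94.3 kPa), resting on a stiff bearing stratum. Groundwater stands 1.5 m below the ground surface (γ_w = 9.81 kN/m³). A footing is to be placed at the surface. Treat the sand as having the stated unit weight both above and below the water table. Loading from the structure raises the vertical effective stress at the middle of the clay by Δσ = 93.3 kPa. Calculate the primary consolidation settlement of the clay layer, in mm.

S_c ≈ 337 mm

Mid-depth of clay below the ground surface: z = 2.2 + 5.7/2 = 5.05 m.
Total vertical stress at mid-clay: σ_v = 19.9×2.2 + 18×2.85 = 95.08 kPa.
Pore pressure: u = 9.81×(5.05 − 1.5) = 34.825 kPa.
Initial effective stress: σ'_0 = σ_v − u = 95.08 − 34.825 = 60.255 kPa.
Final effective stress: σ'_f = 60.255 + 93.3 = 153.56 kPa.
σ'_f = 153.56 > σ'_p = 94.3 kPa, so the stress path crosses the preconsolidation pressure — recompression up to σ'_p, then virgin compression beyond:
S_c = H/(1+e₀)·[C_r·log₁₀(σ'_p/σ'_0) + C_c·log₁₀(σ'_f/σ'_p)]
    = 5.7/1.77 × [0.08×log₁₀(94.3/60.255) + 0.42×log₁₀(153.56/94.3)]
    = 3.2203 × [0.015561 + 0.088942] = 0.3365 m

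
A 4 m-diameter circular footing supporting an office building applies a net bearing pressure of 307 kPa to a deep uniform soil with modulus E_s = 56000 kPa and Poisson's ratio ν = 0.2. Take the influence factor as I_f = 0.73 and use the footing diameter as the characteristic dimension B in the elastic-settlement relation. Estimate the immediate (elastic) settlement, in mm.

S_e ≈ 15.4 mm

Immediate (elastic) settlement: S_e = q·B·(1−ν²)/E_s · I_f.
S_e = 307 × 4 × (1 − 0.2²) / 56000 × 0.73
    = 307 × 4 × 0.96 / 56000 × 0.73
    = 0.01537 m = 15.37 mm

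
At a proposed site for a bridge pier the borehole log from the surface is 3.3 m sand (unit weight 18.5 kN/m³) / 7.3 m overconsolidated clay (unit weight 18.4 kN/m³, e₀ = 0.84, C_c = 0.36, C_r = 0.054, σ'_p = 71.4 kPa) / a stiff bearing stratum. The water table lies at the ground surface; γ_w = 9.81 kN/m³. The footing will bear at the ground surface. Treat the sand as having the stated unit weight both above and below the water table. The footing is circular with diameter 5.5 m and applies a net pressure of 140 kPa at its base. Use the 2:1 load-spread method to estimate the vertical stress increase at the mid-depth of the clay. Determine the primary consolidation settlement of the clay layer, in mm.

S_c ≈ 141 mm

Mid-depth of clay below the ground surface: z = 3.3 + 7.3/2 = 6.95 m.
Total vertical stress at mid-clay: σ_v = 18.5×3.3 + 18.4×3.65 = 128.21 kPa.
Pore pressure: u = 9.81×(6.95 − 0) = 68.18 kPa.
Initial effective stress: σ'_0 = σ_v − u = 128.21 − 68.18 = 60.03 kPa.
Stress increase at mid-clay by the 2:1 spreading method:
Δσ ≈ qD²/(D+z)² = 140×5.5²/(5.5+6.95)² = 27.322 kPa
Final effective stress: σ'_f = 60.03 + 27.322 = 87.352 kPa.
σ'_f = 87.352 > σ'_p = 71.4 kPa, so the stress path crosses the preconsolidation pressure — recompression up to σ'_p, then virgin compression beyond:
S_c = H/(1+e₀)·[C_r·log₁₀(σ'_p/σ'_0) + C_c·log₁₀(σ'_f/σ'_p)]
    = 7.3/1.84 × [0.054×log₁₀(71.4/60.03) + 0.36×log₁₀(87.352/71.4)]
    = 3.9674 × [0.0040678 + 0.031527] = 0.1412 m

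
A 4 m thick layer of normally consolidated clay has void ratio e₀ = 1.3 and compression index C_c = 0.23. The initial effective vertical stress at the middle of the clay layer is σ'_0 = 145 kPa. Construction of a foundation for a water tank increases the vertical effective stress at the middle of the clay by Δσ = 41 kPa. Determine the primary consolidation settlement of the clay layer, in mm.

Final effective stress: σ'_f = σ'_0 + Δσ = 145 + 41 = 186 kPa.
Normally consolidated clay, so the full stress increment lies on the virgin compression line:
S_c = C_c·H/(1+e₀)·log₁₀(σ'_f/σ'_0) = 0.23×4/(1+1.3)×log₁₀(186/145)
    = 0.4 × 0.10814 = 0.04326 m

S_c ≈ 43.3 mm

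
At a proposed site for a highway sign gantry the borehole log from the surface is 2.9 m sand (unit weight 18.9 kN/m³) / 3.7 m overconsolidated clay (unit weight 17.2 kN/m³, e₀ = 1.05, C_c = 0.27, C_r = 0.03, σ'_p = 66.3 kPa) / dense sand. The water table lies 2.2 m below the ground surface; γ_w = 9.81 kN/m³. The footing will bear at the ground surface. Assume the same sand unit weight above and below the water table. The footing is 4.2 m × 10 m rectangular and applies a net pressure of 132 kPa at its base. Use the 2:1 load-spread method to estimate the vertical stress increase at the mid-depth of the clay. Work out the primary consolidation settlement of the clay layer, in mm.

S_c ≈ 96.2 mm

Mid-depth of clay below the ground surface: z = 2.9 + 3.7/2 = 4.75 m.
Total vertical stress at mid-clay: σ_v = 18.9×2.9 + 17.2×1.85 = 86.63 kPa.
Pore pressure: u = 9.81×(4.75 − 2.2) = 25.015 kPa.
Initial effective stress: σ'_0 = σ_v − u = 86.63 − 25.015 = 61.615 kPa.
Stress increase at mid-clay by the 2:1 spreading method:
Δσ = qBL/((B+z)(L+z)) = 132×4.2×10/((4.2+4.75)(10+4.75)) = 41.996 kPa
Final effective stress: σ'_f = 61.615 + 41.996 = 103.61 kPa.
σ'_f = 103.61 > σ'_p = 66.3 kPa, so the stress path crosses the preconsolidation pressure — recompression up to σ'_p, then virgin compression beyond:
S_c = H/(1+e₀)·[C_r·log₁₀(σ'_p/σ'_0) + C_c·log₁₀(σ'_f/σ'_p)]
    = 3.7/2.05 × [0.03×log₁₀(66.3/61.615) + 0.27×log₁₀(103.61/66.3)]
    = 1.8049 × [0.00095481 + 0.05235] = 0.09621 m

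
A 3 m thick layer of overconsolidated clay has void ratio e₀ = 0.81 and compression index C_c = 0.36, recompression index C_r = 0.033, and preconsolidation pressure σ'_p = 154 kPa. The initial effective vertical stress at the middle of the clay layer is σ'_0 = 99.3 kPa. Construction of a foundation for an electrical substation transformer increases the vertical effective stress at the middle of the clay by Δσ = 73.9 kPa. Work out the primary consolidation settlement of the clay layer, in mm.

Final effective stress: σ'_f = 99.3 + 73.9 = 173.2 kPa.
σ'_f = 173.2 > σ'_p = 154 kPa, so the stress path crosses the preconsolidation pressure — recompression up to σ'_p, then virgin compression beyond:
S_c = H/(1+e₀)·[C_r·log₁₀(σ'_p/σ'_0) + C_c·log₁₀(σ'_f/σ'_p)]
    = 3/1.81 × [0.033×log₁₀(154/99.3) + 0.36×log₁₀(173.2/154)]
    = 1.6575 × [0.0062889 + 0.01837] = 0.04087 m

S_c ≈ 40.9 mm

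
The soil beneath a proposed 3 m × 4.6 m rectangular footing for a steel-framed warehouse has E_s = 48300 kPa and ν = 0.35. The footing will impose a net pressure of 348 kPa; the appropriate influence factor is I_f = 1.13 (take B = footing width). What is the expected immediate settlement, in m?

S_e ≈ 0.0214 m

Immediate (elastic) settlement: S_e = q·B·(1−ν²)/E_s · I_f.
S_e = 348 × 3 × (1 − 0.35²) / 48300 × 1.13
    = 348 × 3 × 0.8775 / 48300 × 1.13
    = 0.02143 m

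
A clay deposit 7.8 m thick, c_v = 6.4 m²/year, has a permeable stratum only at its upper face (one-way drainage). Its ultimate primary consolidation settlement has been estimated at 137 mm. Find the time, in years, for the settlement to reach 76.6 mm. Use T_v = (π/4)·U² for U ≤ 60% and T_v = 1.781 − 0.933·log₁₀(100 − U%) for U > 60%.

Drainage path length: H_d = H = 7.8 m (single drainage).
U = S(t)/S_ult = 76.6/137 = 0.5591.
U ≤ 60%: T_v = (π/4)·U² = (π/4)×0.55912² = 0.24553.
t = T_v·H_d²/c_v = 0.24553×7.8²/6.4 = 2.334 years.

t ≈ 2.33 years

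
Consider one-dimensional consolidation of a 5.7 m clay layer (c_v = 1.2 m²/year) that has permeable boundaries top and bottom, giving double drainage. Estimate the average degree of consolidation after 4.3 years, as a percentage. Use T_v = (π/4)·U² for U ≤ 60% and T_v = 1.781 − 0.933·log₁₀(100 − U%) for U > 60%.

Drainage path length: H_d = H/2 = 2.85 m (double drainage).
T_v = c_v·t/H_d² = 1.2×4.3/2.85² = 0.63527.
T_v = 0.63527 corresponds to the U > 60% branch:
U = 1 − 10^((1.781 − T_v)/0.933)/100 = 0.831

U ≈ 83.1 %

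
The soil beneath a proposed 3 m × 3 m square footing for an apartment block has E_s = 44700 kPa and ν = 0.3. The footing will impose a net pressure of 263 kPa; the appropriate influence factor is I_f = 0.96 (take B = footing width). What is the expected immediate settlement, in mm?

S_e ≈ 15.4 mm

Immediate (elastic) settlement: S_e = q·B·(1−ν²)/E_s · I_f.
S_e = 263 × 3 × (1 − 0.3²) / 44700 × 0.96
    = 263 × 3 × 0.91 / 44700 × 0.96
    = 0.01542 m = 15.42 mm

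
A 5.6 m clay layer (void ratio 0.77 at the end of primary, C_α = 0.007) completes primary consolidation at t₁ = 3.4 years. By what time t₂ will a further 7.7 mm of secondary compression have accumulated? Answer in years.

S_s = C_α·H/(1+e_p)·log₁₀(t₂/t₁) ⇒ log₁₀(t₂/t₁) = S_s·(1+e_p)/(C_α·H).
log₁₀(t₂/t₁) = 0.0077 × (1+0.77) / (0.007×5.6) = 0.3477
t₂ = t₁ × 10^0.3477 = 3.4 × 2.227 = 7.571 years

t₂ ≈ 7.57 years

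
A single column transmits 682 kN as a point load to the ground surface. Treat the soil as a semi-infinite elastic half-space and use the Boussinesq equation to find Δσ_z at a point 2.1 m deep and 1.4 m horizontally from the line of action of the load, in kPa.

Boussinesq vertical stress below a point load on an elastic half-space:
Δσ_z = 3P/(2πz²) · [1 + (r/z)²]^(−5/2)
r/z = 1.4/2.1 = 0.66667; [1+(r/z)²]^(−5/2) = 0.39879.
Δσ_z = 3×682/(2π×2.1²) × 0.39879 = 73.839 × 0.39879 = 29.45 kPa

Δσ_z ≈ 29.4 kPa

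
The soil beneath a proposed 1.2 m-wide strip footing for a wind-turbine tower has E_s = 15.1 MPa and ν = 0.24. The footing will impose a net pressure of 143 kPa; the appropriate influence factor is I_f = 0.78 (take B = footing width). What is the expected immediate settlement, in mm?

Immediate (elastic) settlement: S_e = q·B·(1−ν²)/E_s · I_f.
E_s = 15.1 MPa = 15100 kPa.
S_e = 143 × 1.2 × (1 − 0.24²) / 15100 × 0.78
    = 143 × 1.2 × 0.9424 / 15100 × 0.78
    = 0.008354 m = 8.354 mm

S_e ≈ 8.35 mm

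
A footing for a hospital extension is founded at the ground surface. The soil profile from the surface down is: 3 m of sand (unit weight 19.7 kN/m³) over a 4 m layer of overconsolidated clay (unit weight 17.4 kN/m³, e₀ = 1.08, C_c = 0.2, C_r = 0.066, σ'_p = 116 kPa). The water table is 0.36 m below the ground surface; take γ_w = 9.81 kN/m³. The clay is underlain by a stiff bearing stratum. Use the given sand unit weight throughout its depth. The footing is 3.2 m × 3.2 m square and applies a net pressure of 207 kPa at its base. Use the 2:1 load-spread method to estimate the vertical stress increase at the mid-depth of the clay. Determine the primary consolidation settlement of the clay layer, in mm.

S_c ≈ 27.7 mm

Mid-depth of clay below the ground surface: z = 3 + 4/2 = 5 m.
Total vertical stress at mid-clay: σ_v = 19.7×3 + 17.4×2 = 93.9 kPa.
Pore pressure: u = 9.81×(5 − 0.36) = 45.518 kPa.
Initial effective stress: σ'_0 = σ_v − u = 93.9 − 45.518 = 48.382 kPa.
Stress increase at mid-clay by the 2:1 spreading method:
Δσ = qBL/((B+z)(L+z)) = 207×3.2×3.2/((3.2+5)(3.2+5)) = 31.524 kPa
Final effective stress: σ'_f = 48.382 + 31.524 = 79.906 kPa.
σ'_f = 79.906 ≤ σ'_p = 116 kPa, so the clay remains overconsolidated and only the recompression index applies:
S_c = C_r·H/(1+e₀)·log₁₀(σ'_f/σ'_0) = 0.066×4/2.08×log₁₀(79.906/48.382)
    = 0.12692 × 0.2179 = 0.02766 m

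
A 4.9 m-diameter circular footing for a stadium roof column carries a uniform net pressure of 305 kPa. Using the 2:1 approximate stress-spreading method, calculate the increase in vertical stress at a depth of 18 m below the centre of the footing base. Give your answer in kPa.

Δσ_z ≈ 14 kPa

By the 2:1 method the load spreads at 1 horizontal : 2 vertical, so at depth z the loaded area has grown by z in each plan dimension:
Δσ ≈ qD²/(D+z)² = 305×4.9²/(4.9+18)² = 13.964 kPa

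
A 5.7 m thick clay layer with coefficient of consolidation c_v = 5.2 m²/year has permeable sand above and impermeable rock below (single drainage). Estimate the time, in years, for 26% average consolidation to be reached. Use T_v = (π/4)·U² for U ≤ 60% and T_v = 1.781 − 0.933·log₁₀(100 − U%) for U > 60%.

Drainage path length: H_d = H = 5.7 m (single drainage).
U ≤ 60%: T_v = (π/4)·U² = (π/4)×0.26² = 0.053093.
t = T_v·H_d²/c_v = 0.053093×5.7²/5.2 = 0.3317 years.

t ≈ 0.332 years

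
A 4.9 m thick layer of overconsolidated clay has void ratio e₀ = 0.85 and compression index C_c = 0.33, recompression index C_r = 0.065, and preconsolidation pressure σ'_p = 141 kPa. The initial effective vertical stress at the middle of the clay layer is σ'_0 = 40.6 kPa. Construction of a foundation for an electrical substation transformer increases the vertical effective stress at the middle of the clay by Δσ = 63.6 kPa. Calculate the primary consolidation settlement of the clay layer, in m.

Final effective stress: σ'_f = 40.6 + 63.6 = 104.2 kPa.
σ'_f = 104.2 ≤ σ'_p = 141 kPa, so the clay remains overconsolidated and only the recompression index applies:
S_c = C_r·H/(1+e₀)·log₁₀(σ'_f/σ'_0) = 0.065×4.9/1.85×log₁₀(104.2/40.6)
    = 0.17216 × 0.40934 = 0.07047 m

S_c ≈ 0.0705 m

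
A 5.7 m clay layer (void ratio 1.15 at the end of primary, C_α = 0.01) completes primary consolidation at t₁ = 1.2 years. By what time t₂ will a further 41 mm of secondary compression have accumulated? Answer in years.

S_s = C_α·H/(1+e_p)·log₁₀(t₂/t₁) ⇒ log₁₀(t₂/t₁) = S_s·(1+e_p)/(C_α·H).
log₁₀(t₂/t₁) = 0.041 × (1+1.15) / (0.01×5.7) = 1.546
t₂ = t₁ × 10^1.546 = 1.2 × 35.2 = 42.23 years

t₂ ≈ 42.2 years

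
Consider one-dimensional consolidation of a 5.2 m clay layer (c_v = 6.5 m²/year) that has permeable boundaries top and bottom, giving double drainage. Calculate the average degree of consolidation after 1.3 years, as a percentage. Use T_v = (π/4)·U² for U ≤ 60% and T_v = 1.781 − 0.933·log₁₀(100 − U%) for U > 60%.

Drainage path length: H_d = H/2 = 2.6 m (double drainage).
T_v = c_v·t/H_d² = 6.5×1.3/2.6² = 1.25.
T_v = 1.25 corresponds to the U > 60% branch:
U = 1 − 10^((1.781 − T_v)/0.933)/100 = 0.9629

U ≈ 96.3 %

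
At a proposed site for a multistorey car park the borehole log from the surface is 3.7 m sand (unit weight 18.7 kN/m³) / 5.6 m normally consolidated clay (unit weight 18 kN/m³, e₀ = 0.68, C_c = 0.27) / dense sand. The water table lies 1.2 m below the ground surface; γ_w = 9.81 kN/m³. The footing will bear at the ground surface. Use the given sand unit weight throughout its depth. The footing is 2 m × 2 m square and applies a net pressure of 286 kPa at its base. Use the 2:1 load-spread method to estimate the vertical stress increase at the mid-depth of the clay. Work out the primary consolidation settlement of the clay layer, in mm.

Mid-depth of clay below the ground surface: z = 3.7 + 5.6/2 = 6.5 m.
Total vertical stress at mid-clay: σ_v = 18.7×3.7 + 18×2.8 = 119.59 kPa.
Pore pressure: u = 9.81×(6.5 − 1.2) = 51.993 kPa.
Initial effective stress: σ'_0 = σ_v − u = 119.59 − 51.993 = 67.597 kPa.
Stress increase at mid-clay by the 2:1 spreading method:
Δσ = qBL/((B+z)(L+z)) = 286×2×2/((2+6.5)(2+6.5)) = 15.834 kPa
Final effective stress: σ'_f = σ'_0 + Δσ = 67.597 + 15.834 = 83.431 kPa.
Normally consolidated clay, so the full stress increment lies on the virgin compression line:
S_c = C_c·H/(1+e₀)·log₁₀(σ'_f/σ'_0) = 0.27×5.6/(1+0.68)×log₁₀(83.431/67.597)
    = 0.9 × 0.0914 = 0.08226 m

S_c ≈ 82.3 mm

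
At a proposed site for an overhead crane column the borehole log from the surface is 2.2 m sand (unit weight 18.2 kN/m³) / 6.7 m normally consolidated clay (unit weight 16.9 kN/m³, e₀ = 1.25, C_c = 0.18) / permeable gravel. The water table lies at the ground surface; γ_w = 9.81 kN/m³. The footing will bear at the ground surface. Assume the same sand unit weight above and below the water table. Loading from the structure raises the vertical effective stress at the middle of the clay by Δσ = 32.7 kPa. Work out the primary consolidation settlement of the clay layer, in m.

S_c ≈ 0.134 m

Mid-depth of clay below the ground surface: z = 2.2 + 6.7/2 = 5.55 m.
Total vertical stress at mid-clay: σ_v = 18.2×2.2 + 16.9×3.35 = 96.655 kPa.
Pore pressure: u = 9.81×(5.55 − 0) = 54.446 kPa.
Initial effective stress: σ'_0 = σ_v − u = 96.655 − 54.446 = 42.209 kPa.
Final effective stress: σ'_f = σ'_0 + Δσ = 42.209 + 32.7 = 74.909 kPa.
Normally consolidated clay, so the full stress increment lies on the virgin compression line:
S_c = C_c·H/(1+e₀)·log₁₀(σ'_f/σ'_0) = 0.18×6.7/(1+1.25)×log₁₀(74.909/42.209)
    = 0.536 × 0.24913 = 0.1335 m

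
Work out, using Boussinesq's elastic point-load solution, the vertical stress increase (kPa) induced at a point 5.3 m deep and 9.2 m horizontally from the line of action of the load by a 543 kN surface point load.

Boussinesq vertical stress below a point load on an elastic half-space:
Δσ_z = 3P/(2πz²) · [1 + (r/z)²]^(−5/2)
r/z = 9.2/5.3 = 1.7358; [1+(r/z)²]^(−5/2) = 0.030994.
Δσ_z = 3×543/(2π×5.3²) × 0.030994 = 9.2297 × 0.030994 = 0.2861 kPa

Δσ_z ≈ 0.286 kPa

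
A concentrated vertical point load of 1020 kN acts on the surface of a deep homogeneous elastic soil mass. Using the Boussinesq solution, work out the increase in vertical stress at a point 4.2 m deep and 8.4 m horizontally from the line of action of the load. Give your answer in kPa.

Boussinesq vertical stress below a point load on an elastic half-space:
Δσ_z = 3P/(2πz²) · [1 + (r/z)²]^(−5/2)
r/z = 8.4/4.2 = 2; [1+(r/z)²]^(−5/2) = 0.017889.
Δσ_z = 3×1020/(2π×4.2²) × 0.017889 = 27.609 × 0.017889 = 0.4939 kPa

Δσ_z ≈ 0.494 kPa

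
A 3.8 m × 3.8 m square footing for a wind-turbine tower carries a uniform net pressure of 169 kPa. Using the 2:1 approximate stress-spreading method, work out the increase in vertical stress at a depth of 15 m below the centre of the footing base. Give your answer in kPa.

Δσ_z ≈ 6.9 kPa

By the 2:1 method the load spreads at 1 horizontal : 2 vertical, so at depth z the loaded area has grown by z in each plan dimension:
Δσ = qBL/((B+z)(L+z)) = 169×3.8×3.8/((3.8+15)(3.8+15)) = 6.9046 kPa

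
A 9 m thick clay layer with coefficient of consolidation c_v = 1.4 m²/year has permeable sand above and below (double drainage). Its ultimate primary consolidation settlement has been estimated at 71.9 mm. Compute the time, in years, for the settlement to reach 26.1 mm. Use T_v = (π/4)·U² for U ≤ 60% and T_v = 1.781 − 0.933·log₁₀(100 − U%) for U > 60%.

t ≈ 1.5 years

Drainage path length: H_d = H/2 = 4.5 m (double drainage).
U = S(t)/S_ult = 26.1/71.9 = 0.363.
U ≤ 60%: T_v = (π/4)·U² = (π/4)×0.363² = 0.10349.
t = T_v·H_d²/c_v = 0.10349×4.5²/1.4 = 1.497 years.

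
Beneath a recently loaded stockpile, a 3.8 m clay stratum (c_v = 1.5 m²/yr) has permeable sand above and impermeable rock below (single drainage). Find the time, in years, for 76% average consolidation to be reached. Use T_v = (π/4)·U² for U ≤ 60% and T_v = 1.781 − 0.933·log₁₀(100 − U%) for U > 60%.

Drainage path length: H_d = H = 3.8 m (single drainage).
U > 60%: T_v = 1.781 − 0.933·log₁₀(100 − 76) = 0.49326.
t = T_v·H_d²/c_v = 0.49326×3.8²/1.5 = 4.748 years.

t ≈ 4.75 years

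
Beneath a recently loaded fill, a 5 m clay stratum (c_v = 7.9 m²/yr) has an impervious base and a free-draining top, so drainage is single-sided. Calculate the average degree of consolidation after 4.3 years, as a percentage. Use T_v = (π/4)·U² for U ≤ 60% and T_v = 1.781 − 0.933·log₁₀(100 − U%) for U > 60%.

Drainage path length: H_d = H = 5 m (single drainage).
T_v = c_v·t/H_d² = 7.9×4.3/5² = 1.3588.
T_v = 1.3588 corresponds to the U > 60% branch:
U = 1 − 10^((1.781 − T_v)/0.933)/100 = 0.9717

U ≈ 97.2 %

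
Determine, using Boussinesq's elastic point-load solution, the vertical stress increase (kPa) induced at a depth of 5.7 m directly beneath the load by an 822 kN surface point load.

Boussinesq vertical stress below a point load on an elastic half-space:
Δσ_z = 3P/(2πz²) · [1 + (r/z)²]^(−5/2)
r/z = 0/5.7 = 0; [1+(r/z)²]^(−5/2) = 1.
Δσ_z = 3×822/(2π×5.7²) × 1 = 12.08 × 1 = 12.08 kPa

Δσ_z ≈ 12.1 kPa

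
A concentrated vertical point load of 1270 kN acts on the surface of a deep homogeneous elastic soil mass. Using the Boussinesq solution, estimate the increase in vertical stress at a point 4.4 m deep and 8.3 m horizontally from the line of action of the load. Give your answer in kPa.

Δσ_z ≈ 0.706 kPa

Boussinesq vertical stress below a point load on an elastic half-space:
Δσ_z = 3P/(2πz²) · [1 + (r/z)²]^(−5/2)
r/z = 8.3/4.4 = 1.8864; [1+(r/z)²]^(−5/2) = 0.022541.
Δσ_z = 3×1270/(2π×4.4²) × 0.022541 = 31.321 × 0.022541 = 0.706 kPa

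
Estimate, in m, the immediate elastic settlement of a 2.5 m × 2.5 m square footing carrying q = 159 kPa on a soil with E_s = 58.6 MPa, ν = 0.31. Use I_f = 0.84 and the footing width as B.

Immediate (elastic) settlement: S_e = q·B·(1−ν²)/E_s · I_f.
E_s = 58.6 MPa = 58600 kPa.
S_e = 159 × 2.5 × (1 − 0.31²) / 58600 × 0.84
    = 159 × 2.5 × 0.9039 / 58600 × 0.84
    = 0.00515 m

S_e ≈ 0.00515 m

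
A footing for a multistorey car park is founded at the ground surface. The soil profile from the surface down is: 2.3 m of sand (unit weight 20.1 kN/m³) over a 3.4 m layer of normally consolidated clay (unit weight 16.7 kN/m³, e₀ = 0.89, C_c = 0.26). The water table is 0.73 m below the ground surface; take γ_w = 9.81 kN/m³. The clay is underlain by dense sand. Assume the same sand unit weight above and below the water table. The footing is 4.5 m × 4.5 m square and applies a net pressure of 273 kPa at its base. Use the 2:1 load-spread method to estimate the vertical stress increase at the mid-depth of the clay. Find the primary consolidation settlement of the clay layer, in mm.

Mid-depth of clay below the ground surface: z = 2.3 + 3.4/2 = 4 m.
Total vertical stress at mid-clay: σ_v = 20.1×2.3 + 16.7×1.7 = 74.62 kPa.
Pore pressure: u = 9.81×(4 − 0.73) = 32.079 kPa.
Initial effective stress: σ'_0 = σ_v − u = 74.62 − 32.079 = 42.541 kPa.
Stress increase at mid-clay by the 2:1 spreading method:
Δσ = qBL/((B+z)(L+z)) = 273×4.5×4.5/((4.5+4)(4.5+4)) = 76.516 kPa
Final effective stress: σ'_f = σ'_0 + Δσ = 42.541 + 76.516 = 119.06 kPa.
Normally consolidated clay, so the full stress increment lies on the virgin compression line:
S_c = C_c·H/(1+e₀)·log₁₀(σ'_f/σ'_0) = 0.26×3.4/(1+0.89)×log₁₀(119.06/42.541)
    = 0.46772 × 0.44696 = 0.2091 m

S_c ≈ 209 mm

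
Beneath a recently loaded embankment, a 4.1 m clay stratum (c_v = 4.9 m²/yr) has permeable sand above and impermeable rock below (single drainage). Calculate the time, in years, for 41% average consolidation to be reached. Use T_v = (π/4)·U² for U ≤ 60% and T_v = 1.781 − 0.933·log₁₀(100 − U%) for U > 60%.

t ≈ 0.453 years

Drainage path length: H_d = H = 4.1 m (single drainage).
U ≤ 60%: T_v = (π/4)·U² = (π/4)×0.41² = 0.13203.
t = T_v·H_d²/c_v = 0.13203×4.1²/4.9 = 0.4529 years.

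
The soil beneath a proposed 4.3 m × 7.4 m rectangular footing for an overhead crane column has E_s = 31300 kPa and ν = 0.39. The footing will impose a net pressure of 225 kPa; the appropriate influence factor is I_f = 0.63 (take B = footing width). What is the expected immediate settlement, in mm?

Immediate (elastic) settlement: S_e = q·B·(1−ν²)/E_s · I_f.
S_e = 225 × 4.3 × (1 − 0.39²) / 31300 × 0.63
    = 225 × 4.3 × 0.8479 / 31300 × 0.63
    = 0.01651 m = 16.51 mm

S_e ≈ 16.5 mm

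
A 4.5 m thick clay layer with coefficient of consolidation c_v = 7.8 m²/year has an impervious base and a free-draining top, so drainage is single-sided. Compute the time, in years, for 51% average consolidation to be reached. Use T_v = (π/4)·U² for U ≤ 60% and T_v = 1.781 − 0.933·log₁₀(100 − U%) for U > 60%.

t ≈ 0.53 years

Drainage path length: H_d = H = 4.5 m (single drainage).
U ≤ 60%: T_v = (π/4)·U² = (π/4)×0.51² = 0.20428.
t = T_v·H_d²/c_v = 0.20428×4.5²/7.8 = 0.5303 years.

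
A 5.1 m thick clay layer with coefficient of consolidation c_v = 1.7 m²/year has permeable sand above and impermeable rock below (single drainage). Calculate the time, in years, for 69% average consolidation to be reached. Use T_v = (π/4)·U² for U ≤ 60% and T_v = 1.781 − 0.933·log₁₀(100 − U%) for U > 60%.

Drainage path length: H_d = H = 5.1 m (single drainage).
U > 60%: T_v = 1.781 − 0.933·log₁₀(100 − 69) = 0.38956.
t = T_v·H_d²/c_v = 0.38956×5.1²/1.7 = 5.96 years.

t ≈ 5.96 years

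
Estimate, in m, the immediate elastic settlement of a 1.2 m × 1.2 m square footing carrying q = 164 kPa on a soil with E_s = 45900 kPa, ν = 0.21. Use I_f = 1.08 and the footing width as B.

S_e ≈ 0.00443 m

Immediate (elastic) settlement: S_e = q·B·(1−ν²)/E_s · I_f.
S_e = 164 × 1.2 × (1 − 0.21²) / 45900 × 1.08
    = 164 × 1.2 × 0.9559 / 45900 × 1.08
    = 0.004426 m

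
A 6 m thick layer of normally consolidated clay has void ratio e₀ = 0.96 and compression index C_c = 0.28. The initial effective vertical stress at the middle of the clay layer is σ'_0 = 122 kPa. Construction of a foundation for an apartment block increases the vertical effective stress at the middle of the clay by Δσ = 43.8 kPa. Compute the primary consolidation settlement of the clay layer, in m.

Final effective stress: σ'_f = σ'_0 + Δσ = 122 + 43.8 = 165.8 kPa.
Normally consolidated clay, so the full stress increment lies on the virgin compression line:
S_c = C_c·H/(1+e₀)·log₁₀(σ'_f/σ'_0) = 0.28×6/(1+0.96)×log₁₀(165.8/122)
    = 0.85714 × 0.13322 = 0.1142 m

S_c ≈ 0.114 m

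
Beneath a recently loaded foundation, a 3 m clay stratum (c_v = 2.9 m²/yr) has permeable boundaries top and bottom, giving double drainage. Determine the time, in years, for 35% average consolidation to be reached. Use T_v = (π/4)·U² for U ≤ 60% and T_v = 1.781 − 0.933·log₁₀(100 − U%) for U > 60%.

t ≈ 0.0746 years

Drainage path length: H_d = H/2 = 1.5 m (double drainage).
U ≤ 60%: T_v = (π/4)·U² = (π/4)×0.35² = 0.096211.
t = T_v·H_d²/c_v = 0.096211×1.5²/2.9 = 0.07465 years.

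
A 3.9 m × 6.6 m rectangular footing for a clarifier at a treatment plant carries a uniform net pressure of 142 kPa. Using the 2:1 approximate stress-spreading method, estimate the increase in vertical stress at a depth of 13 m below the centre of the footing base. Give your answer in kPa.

Δσ_z ≈ 11 kPa

By the 2:1 method the load spreads at 1 horizontal : 2 vertical, so at depth z the loaded area has grown by z in each plan dimension:
Δσ = qBL/((B+z)(L+z)) = 142×3.9×6.6/((3.9+13)(6.6+13)) = 11.035 kPa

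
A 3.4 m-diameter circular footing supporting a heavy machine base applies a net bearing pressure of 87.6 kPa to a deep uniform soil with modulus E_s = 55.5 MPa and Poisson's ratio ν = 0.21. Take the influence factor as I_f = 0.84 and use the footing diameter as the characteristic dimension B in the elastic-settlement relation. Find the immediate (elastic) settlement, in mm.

Immediate (elastic) settlement: S_e = q·B·(1−ν²)/E_s · I_f.
E_s = 55.5 MPa = 55500 kPa.
S_e = 87.6 × 3.4 × (1 − 0.21²) / 55500 × 0.84
    = 87.6 × 3.4 × 0.9559 / 55500 × 0.84
    = 0.004309 m = 4.309 mm

S_e ≈ 4.31 mm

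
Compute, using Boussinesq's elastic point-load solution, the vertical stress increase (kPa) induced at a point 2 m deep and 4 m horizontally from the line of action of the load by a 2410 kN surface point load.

Boussinesq vertical stress below a point load on an elastic half-space:
Δσ_z = 3P/(2πz²) · [1 + (r/z)²]^(−5/2)
r/z = 4/2 = 2; [1+(r/z)²]^(−5/2) = 0.017889.
Δσ_z = 3×2410/(2π×2²) × 0.017889 = 287.67 × 0.017889 = 5.146 kPa

Δσ_z ≈ 5.15 kPa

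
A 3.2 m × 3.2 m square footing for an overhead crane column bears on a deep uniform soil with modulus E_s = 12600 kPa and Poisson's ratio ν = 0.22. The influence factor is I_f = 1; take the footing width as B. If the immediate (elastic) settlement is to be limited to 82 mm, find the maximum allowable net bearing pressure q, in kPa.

S_e = q·B·(1−ν²)/E_s · I_f  ⇒  q = S_e·E_s / (B·(1−ν²)·I_f).
q = 0.082 × 12600 / (3.2 × 0.9516 × 1) = 339.3 kPa

q ≈ 339 kPa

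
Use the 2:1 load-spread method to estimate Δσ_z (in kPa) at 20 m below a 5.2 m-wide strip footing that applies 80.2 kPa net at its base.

Δσ_z ≈ 16.5 kPa

By the 2:1 method the load spreads at 1 horizontal : 2 vertical, so at depth z the loaded area has grown by z in each plan dimension:
Δσ = qB/(B+z) = 80.2×5.2/(5.2+20) = 16.549 kPa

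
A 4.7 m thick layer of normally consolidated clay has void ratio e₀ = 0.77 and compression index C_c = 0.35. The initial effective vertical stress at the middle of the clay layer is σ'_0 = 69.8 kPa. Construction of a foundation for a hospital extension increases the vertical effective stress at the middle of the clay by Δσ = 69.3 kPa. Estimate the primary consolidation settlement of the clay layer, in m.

S_c ≈ 0.278 m

Final effective stress: σ'_f = σ'_0 + Δσ = 69.8 + 69.3 = 139.1 kPa.
Normally consolidated clay, so the full stress increment lies on the virgin compression line:
S_c = C_c·H/(1+e₀)·log₁₀(σ'_f/σ'_0) = 0.35×4.7/(1+0.77)×log₁₀(139.1/69.8)
    = 0.92938 × 0.29947 = 0.2783 m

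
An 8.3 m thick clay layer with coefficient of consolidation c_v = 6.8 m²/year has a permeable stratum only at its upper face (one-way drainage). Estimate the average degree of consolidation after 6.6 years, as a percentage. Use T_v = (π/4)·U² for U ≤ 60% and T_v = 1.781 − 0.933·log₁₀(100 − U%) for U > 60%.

Drainage path length: H_d = H = 8.3 m (single drainage).
T_v = c_v·t/H_d² = 6.8×6.6/8.3² = 0.65147.
T_v = 0.65147 corresponds to the U > 60% branch:
U = 1 − 10^((1.781 − T_v)/0.933)/100 = 0.8376

U ≈ 83.8 %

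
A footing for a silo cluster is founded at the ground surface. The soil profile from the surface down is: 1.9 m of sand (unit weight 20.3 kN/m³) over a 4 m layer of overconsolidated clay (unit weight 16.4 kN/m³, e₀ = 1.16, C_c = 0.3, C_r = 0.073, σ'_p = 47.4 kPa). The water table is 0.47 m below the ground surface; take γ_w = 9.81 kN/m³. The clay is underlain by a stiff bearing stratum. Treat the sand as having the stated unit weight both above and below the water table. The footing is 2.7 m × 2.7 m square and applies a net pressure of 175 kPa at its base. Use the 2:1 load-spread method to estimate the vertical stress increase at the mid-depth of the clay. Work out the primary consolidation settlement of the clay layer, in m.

Mid-depth of clay below the ground surface: z = 1.9 + 4/2 = 3.9 m.
Total vertical stress at mid-clay: σ_v = 20.3×1.9 + 16.4×2 = 71.37 kPa.
Pore pressure: u = 9.81×(3.9 − 0.47) = 33.648 kPa.
Initial effective stress: σ'_0 = σ_v − u = 71.37 − 33.648 = 37.722 kPa.
Stress increase at mid-clay by the 2:1 spreading method:
Δσ = qBL/((B+z)(L+z)) = 175×2.7×2.7/((2.7+3.9)(2.7+3.9)) = 29.287 kPa
Final effective stress: σ'_f = 37.722 + 29.287 = 67.009 kPa.
σ'_f = 67.009 > σ'_p = 47.4 kPa, so the stress path crosses the preconsolidation pressure — recompression up to σ'_p, then virgin compression beyond:
S_c = H/(1+e₀)·[C_r·log₁₀(σ'_p/σ'_0) + C_c·log₁₀(σ'_f/σ'_p)]
    = 4/2.16 × [0.073×log₁₀(47.4/37.722) + 0.3×log₁₀(67.009/47.4)]
    = 1.8519 × [0.0072404 + 0.045106] = 0.09694 m

S_c ≈ 0.0969 m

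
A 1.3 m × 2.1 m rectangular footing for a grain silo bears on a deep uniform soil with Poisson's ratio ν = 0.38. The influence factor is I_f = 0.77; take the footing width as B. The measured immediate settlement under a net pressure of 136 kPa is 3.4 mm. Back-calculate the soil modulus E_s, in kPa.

S_e = q·B·(1−ν²)/E_s · I_f  ⇒  E_s = q·B·(1−ν²)·I_f / S_e.
E_s = 136 × 1.3 × 0.8556 × 0.77 / 0.0034 = 34260 kPa

E_s ≈ 34300 kPa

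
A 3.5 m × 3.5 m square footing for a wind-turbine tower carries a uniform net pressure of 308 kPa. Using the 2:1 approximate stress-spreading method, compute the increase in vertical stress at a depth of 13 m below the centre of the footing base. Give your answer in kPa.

By the 2:1 method the load spreads at 1 horizontal : 2 vertical, so at depth z the loaded area has grown by z in each plan dimension:
Δσ = qBL/((B+z)(L+z)) = 308×3.5×3.5/((3.5+13)(3.5+13)) = 13.859 kPa

Δσ_z ≈ 13.9 kPa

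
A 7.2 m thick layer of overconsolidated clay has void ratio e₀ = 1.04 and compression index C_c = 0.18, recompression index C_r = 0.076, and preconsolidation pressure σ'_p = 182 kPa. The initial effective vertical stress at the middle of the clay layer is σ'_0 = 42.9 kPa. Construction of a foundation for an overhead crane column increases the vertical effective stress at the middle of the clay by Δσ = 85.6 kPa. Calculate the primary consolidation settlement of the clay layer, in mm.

Final effective stress: σ'_f = 42.9 + 85.6 = 128.5 kPa.
σ'_f = 128.5 ≤ σ'_p = 182 kPa, so the clay remains overconsolidated and only the recompression index applies:
S_c = C_r·H/(1+e₀)·log₁₀(σ'_f/σ'_0) = 0.076×7.2/2.04×log₁₀(128.5/42.9)
    = 0.26823 × 0.47645 = 0.1278 m

S_c ≈ 128 mm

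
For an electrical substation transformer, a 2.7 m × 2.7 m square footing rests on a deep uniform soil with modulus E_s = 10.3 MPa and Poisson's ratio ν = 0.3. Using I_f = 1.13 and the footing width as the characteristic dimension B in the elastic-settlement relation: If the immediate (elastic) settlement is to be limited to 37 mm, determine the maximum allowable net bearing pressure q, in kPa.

q ≈ 137 kPa

E_s = 10.3 MPa = 10300 kPa.
S_e = q·B·(1−ν²)/E_s · I_f  ⇒  q = S_e·E_s / (B·(1−ν²)·I_f).
q = 0.037 × 10300 / (2.7 × 0.91 × 1.13) = 137.3 kPa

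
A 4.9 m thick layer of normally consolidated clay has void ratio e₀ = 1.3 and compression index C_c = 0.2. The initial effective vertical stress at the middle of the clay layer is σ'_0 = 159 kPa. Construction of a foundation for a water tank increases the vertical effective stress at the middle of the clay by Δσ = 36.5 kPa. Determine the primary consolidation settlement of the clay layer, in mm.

S_c ≈ 38.2 mm

Final effective stress: σ'_f = σ'_0 + Δσ = 159 + 36.5 = 195.5 kPa.
Normally consolidated clay, so the full stress increment lies on the virgin compression line:
S_c = C_c·H/(1+e₀)·log₁₀(σ'_f/σ'_0) = 0.2×4.9/(1+1.3)×log₁₀(195.5/159)
    = 0.42609 × 0.08975 = 0.03824 m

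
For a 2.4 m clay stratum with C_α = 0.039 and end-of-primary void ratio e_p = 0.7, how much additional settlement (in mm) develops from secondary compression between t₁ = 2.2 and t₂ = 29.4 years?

Secondary compression: S_s = C_α·H/(1+e_p)·log₁₀(t₂/t₁)
S_s = 0.039×2.4/(1+0.7)×log₁₀(29.4/2.2)
    = 0.05506 × 1.126 = 0.06199 m

S_s ≈ 62 mm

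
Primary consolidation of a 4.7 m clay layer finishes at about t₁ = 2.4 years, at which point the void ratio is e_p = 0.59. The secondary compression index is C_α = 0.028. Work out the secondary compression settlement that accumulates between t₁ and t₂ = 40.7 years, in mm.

Secondary compression: S_s = C_α·H/(1+e_p)·log₁₀(t₂/t₁)
S_s = 0.028×4.7/(1+0.59)×log₁₀(40.7/2.4)
    = 0.08277 × 1.229 = 0.1018 m

S_s ≈ 102 mm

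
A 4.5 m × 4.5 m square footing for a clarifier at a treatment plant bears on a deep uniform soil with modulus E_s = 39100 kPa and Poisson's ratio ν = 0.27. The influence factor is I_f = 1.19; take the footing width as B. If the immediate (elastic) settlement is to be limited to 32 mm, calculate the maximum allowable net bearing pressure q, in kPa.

q ≈ 252 kPa

S_e = q·B·(1−ν²)/E_s · I_f  ⇒  q = S_e·E_s / (B·(1−ν²)·I_f).
q = 0.032 × 39100 / (4.5 × 0.9271 × 1.19) = 252 kPa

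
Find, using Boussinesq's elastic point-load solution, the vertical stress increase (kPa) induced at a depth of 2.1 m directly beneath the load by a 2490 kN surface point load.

Boussinesq vertical stress below a point load on an elastic half-space:
Δσ_z = 3P/(2πz²) · [1 + (r/z)²]^(−5/2)
r/z = 0/2.1 = 0; [1+(r/z)²]^(−5/2) = 1.
Δσ_z = 3×2490/(2π×2.1²) × 1 = 269.59 × 1 = 269.6 kPa

Δσ_z ≈ 270 kPa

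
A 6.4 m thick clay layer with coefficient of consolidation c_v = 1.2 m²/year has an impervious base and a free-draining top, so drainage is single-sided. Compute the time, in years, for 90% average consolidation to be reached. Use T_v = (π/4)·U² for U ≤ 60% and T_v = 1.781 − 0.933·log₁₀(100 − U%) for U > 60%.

t ≈ 28.9 years

Drainage path length: H_d = H = 6.4 m (single drainage).
U > 60%: T_v = 1.781 − 0.933·log₁₀(100 − 90) = 0.848.
t = T_v·H_d²/c_v = 0.848×6.4²/1.2 = 28.95 years.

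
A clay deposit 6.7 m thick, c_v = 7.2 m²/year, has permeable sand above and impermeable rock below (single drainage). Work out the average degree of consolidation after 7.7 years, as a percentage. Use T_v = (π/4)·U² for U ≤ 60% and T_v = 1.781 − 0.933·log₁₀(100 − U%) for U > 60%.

Drainage path length: H_d = H = 6.7 m (single drainage).
T_v = c_v·t/H_d² = 7.2×7.7/6.7² = 1.235.
T_v = 1.235 corresponds to the U > 60% branch:
U = 1 − 10^((1.781 − T_v)/0.933)/100 = 0.9615

U ≈ 96.2 %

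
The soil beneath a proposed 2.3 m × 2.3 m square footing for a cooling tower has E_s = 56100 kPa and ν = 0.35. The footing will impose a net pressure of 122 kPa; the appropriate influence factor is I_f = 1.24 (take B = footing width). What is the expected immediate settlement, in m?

S_e ≈ 0.00544 m

Immediate (elastic) settlement: S_e = q·B·(1−ν²)/E_s · I_f.
S_e = 122 × 2.3 × (1 − 0.35²) / 56100 × 1.24
    = 122 × 2.3 × 0.8775 / 56100 × 1.24
    = 0.005442 m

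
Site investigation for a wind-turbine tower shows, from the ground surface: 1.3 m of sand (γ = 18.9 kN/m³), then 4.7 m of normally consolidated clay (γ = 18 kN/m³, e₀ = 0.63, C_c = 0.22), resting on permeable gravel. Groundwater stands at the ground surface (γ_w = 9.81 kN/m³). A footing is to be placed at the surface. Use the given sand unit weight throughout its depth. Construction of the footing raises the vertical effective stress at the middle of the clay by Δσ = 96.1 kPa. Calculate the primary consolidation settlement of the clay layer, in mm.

Mid-depth of clay below the ground surface: z = 1.3 + 4.7/2 = 3.65 m.
Total vertical stress at mid-clay: σ_v = 18.9×1.3 + 18×2.35 = 66.87 kPa.
Pore pressure: u = 9.81×(3.65 − 0) = 35.806 kPa.
Initial effective stress: σ'_0 = σ_v − u = 66.87 − 35.806 = 31.064 kPa.
Final effective stress: σ'_f = σ'_0 + Δσ = 31.064 + 96.1 = 127.16 kPa.
Normally consolidated clay, so the full stress increment lies on the virgin compression line:
S_c = C_c·H/(1+e₀)·log₁₀(σ'_f/σ'_0) = 0.22×4.7/(1+0.63)×log₁₀(127.16/31.064)
    = 0.63436 × 0.61209 = 0.3883 m

S_c ≈ 388 mm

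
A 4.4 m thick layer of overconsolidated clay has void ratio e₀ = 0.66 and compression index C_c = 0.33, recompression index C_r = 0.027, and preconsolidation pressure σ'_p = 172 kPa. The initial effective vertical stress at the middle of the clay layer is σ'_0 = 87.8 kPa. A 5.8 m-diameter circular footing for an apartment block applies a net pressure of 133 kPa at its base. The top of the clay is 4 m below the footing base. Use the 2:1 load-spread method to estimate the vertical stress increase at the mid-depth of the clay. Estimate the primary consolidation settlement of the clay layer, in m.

S_c ≈ 0.00942 m

Mid-depth of clay below the footing base: z = 4 + 4.4/2 = 6.2 m.
Stress increase at mid-clay by the 2:1 spreading method:
Δσ ≈ qD²/(D+z)² = 133×5.8²/(5.8+6.2)² = 31.07 kPa
Final effective stress: σ'_f = 87.8 + 31.07 = 118.87 kPa.
σ'_f = 118.87 ≤ σ'_p = 172 kPa, so the clay remains overconsolidated and only the recompression index applies:
S_c = C_r·H/(1+e₀)·log₁₀(σ'_f/σ'_0) = 0.027×4.4/1.66×log₁₀(118.87/87.8)
    = 0.071566 × 0.13158 = 0.009417 m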